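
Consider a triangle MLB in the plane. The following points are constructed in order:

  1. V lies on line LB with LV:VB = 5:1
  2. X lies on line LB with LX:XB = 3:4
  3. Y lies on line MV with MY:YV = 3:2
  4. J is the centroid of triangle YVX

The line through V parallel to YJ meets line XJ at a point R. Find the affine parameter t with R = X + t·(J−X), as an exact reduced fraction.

Assign M = (0, 0), L = (1, 0), B = (0, 1) — the answer is frame-independent, so this choice is without loss of generality.
1. V lies on line LB with LV:VB = 5:1 ⇒ V = (1/6, 5/6)
2. X lies on line LB with LX:XB = 3:4 ⇒ X = (4/7, 3/7)
3. Y lies on line MV with MY:YV = 3:2 ⇒ Y = (1/10, 1/2)
4. J is the centroid of triangle YVX ⇒ J = (88/315, 37/63)
through V parallel to YJ: direction (113/630, 11/126); meets XJ at R = (-4/315, 47/63)
R = X + t·(J−X) with t = 2

t = 2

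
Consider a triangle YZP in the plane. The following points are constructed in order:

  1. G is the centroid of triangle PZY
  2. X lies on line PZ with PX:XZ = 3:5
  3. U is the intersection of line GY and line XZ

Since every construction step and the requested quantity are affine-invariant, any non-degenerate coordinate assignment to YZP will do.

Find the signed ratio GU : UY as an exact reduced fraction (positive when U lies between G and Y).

GU:UY = -1/3

Choose coordinates Y = (0, 0), Z = (1, 0), P = (0, 1).
1. G is the centroid of triangle PZY ⇒ G = (1/3, 1/3)
2. X lies on line PZ with PX:XZ = 3:5 ⇒ X = (3/8, 5/8)
3. U is the intersection of line GY and line XZ ⇒ U = (1/2, 1/2)
U = G + t·(Y−G) with t = -1/2, so GU:UY = t:(1−t) = -1/2:3/2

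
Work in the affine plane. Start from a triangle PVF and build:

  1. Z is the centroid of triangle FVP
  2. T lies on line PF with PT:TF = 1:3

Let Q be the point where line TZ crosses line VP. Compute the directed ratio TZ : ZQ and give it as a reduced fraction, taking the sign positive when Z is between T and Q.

Work in coordinates with P = (0, 0), V = (1, 0), F = (0, 1).
1. Z is the centroid of triangle FVP ⇒ Z = (1/3, 1/3)
2. T lies on line PF with PT:TF = 1:3 ⇒ T = (0, 1/4)
line TZ meets VP at Q = (-1, 0)
Z = T + t·(Q−T) with t = -1/3, so TZ:ZQ = -1/3:4/3

TZ:ZQ = -1/4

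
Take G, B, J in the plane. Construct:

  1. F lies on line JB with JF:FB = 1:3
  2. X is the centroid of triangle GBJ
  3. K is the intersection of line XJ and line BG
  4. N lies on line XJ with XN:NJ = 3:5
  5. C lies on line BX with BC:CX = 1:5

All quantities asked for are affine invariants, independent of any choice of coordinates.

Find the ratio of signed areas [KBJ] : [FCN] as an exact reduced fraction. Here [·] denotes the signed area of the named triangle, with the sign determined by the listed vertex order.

[KBJ]:[FCN] = -48/13

Choose coordinates G = (0, 0), B = (1, 0), J = (0, 1).
1. F lies on line JB with JF:FB = 1:3 ⇒ F = (1/4, 3/4)
2. X is the centroid of triangle GBJ ⇒ X = (1/3, 1/3)
3. K is the intersection of line XJ and line BG ⇒ K = (1/2, 0)
4. N lies on line XJ with XN:NJ = 3:5 ⇒ N = (5/24, 7/12)
5. C lies on line BX with BC:CX = 1:5 ⇒ C = (8/9, 1/18)
2·[KBJ] = 1/2, 2·[FCN] = -13/96
[KBJ]:[FCN] = 1/2:-13/96 = -48/13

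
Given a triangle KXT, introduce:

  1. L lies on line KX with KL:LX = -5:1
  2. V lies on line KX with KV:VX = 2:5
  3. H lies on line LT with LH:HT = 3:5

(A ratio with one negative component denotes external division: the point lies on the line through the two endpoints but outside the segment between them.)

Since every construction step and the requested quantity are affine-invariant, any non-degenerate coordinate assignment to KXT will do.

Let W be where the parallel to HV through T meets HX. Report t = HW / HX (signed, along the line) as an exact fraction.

Work in coordinates with K = (0, 0), X = (1, 0), T = (0, 1).
1. L lies on line KX with KL:LX = -5:1 ⇒ L = (5/4, 0)
2. V lies on line KX with KV:VX = 2:5 ⇒ V = (2/7, 0)
3. H lies on line LT with LH:HT = 3:5 ⇒ H = (25/32, 3/8)
through T parallel to HV: direction (-111/224, -3/8); meets HX at W = (37/128, 39/32)
W = H + t·(X−H) with t = -9/4

t = -9/4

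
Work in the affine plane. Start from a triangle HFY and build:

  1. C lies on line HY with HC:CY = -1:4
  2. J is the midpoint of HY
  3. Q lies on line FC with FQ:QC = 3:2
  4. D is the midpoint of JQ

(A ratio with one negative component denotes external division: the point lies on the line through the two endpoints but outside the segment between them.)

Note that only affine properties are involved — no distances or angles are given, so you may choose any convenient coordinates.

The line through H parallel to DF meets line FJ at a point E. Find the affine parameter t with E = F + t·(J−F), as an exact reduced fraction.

t = -3/5

Set H = (0, 0), F = (1, 0), Y = (0, 1); any affine frame gives the same invariant.
1. C lies on line HY with HC:CY = -1:4 ⇒ C = (0, -1/3)
2. J is the midpoint of HY ⇒ J = (0, 1/2)
3. Q lies on line FC with FQ:QC = 3:2 ⇒ Q = (2/5, -1/5)
4. D is the midpoint of JQ ⇒ D = (1/5, 3/20)
through H parallel to DF: direction (4/5, -3/20); meets FJ at E = (8/5, -3/10)
E = F + t·(J−F) with t = -3/5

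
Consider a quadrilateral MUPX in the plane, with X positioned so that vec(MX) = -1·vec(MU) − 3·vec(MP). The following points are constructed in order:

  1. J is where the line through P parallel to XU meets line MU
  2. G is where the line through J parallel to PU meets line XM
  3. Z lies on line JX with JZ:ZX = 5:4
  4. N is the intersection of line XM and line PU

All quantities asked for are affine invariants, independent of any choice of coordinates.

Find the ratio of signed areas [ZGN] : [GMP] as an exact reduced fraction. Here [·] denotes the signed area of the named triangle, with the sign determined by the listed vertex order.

Choose coordinates M = (0, 0), U = (1, 0), P = (0, 1), X = (-1, -3).
1. J is where the line through P parallel to XU meets line MU ⇒ J = (-2/3, 0)
2. G is where the line through J parallel to PU meets line XM ⇒ G = (-1/6, -1/2)
3. Z lies on line JX with JZ:ZX = 5:4 ⇒ Z = (-23/27, -5/3)
4. N is the intersection of line XM and line PU ⇒ N = (1/4, 3/4)
2·[ZGN] = 10/27, 2·[GMP] = 1/6
[ZGN]:[GMP] = 10/27:1/6 = 20/9

[ZGN]:[GMP] = 20/9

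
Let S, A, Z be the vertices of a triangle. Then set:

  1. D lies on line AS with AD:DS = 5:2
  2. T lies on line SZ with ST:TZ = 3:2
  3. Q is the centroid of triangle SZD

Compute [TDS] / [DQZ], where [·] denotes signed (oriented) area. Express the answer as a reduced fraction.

Assign S = (0, 0), A = (1, 0), Z = (0, 1) — the answer is frame-independent, so this choice is without loss of generality.
1. D lies on line AS with AD:DS = 5:2 ⇒ D = (2/7, 0)
2. T lies on line SZ with ST:TZ = 3:2 ⇒ T = (0, 3/5)
3. Q is the centroid of triangle SZD ⇒ Q = (2/21, 1/3)
2·[TDS] = -6/35, 2·[DQZ] = -2/21
[TDS]:[DQZ] = -6/35:-2/21 = 9/5

[TDS]:[DQZ] = 9/5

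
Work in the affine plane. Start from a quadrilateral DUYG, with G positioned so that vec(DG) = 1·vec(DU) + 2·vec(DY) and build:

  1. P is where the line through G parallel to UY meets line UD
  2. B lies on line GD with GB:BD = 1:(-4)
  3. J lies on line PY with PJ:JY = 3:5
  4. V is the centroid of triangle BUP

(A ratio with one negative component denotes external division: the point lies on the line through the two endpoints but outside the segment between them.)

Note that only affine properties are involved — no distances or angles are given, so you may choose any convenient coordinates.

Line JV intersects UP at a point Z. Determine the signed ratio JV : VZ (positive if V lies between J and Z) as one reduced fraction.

Choose coordinates D = (0, 0), U = (1, 0), Y = (0, 1), G = (1, 2).
1. P is where the line through G parallel to UY meets line UD ⇒ P = (3, 0)
2. B lies on line GD with GB:BD = 1:(-4) ⇒ B = (4/3, 8/3)
3. J lies on line PY with PJ:JY = 3:5 ⇒ J = (15/8, 3/8)
4. V is the centroid of triangle BUP ⇒ V = (16/9, 8/9)
line JV meets UP at Z = (72/37, 0)
V = J + t·(Z−J) with t = -37/27, so JV:VZ = -37/27:64/27

JV:VZ = -37/64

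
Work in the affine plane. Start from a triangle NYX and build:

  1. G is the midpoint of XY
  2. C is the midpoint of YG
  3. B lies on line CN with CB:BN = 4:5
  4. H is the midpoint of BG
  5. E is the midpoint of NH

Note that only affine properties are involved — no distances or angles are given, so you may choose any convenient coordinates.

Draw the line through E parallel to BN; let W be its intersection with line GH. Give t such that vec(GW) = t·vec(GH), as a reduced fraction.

Assign N = (0, 0), Y = (1, 0), X = (0, 1) — the answer is frame-independent, so this choice is without loss of generality.
1. G is the midpoint of XY ⇒ G = (1/2, 1/2)
2. C is the midpoint of YG ⇒ C = (3/4, 1/4)
3. B lies on line CN with CB:BN = 4:5 ⇒ B = (5/12, 5/36)
4. H is the midpoint of BG ⇒ H = (11/24, 23/72)
5. E is the midpoint of NH ⇒ E = (11/48, 23/144)
through E parallel to BN: direction (-5/12, -5/36); meets GH at W = (7/16, 11/48)
W = G + t·(H−G) with t = 3/2

t = 3/2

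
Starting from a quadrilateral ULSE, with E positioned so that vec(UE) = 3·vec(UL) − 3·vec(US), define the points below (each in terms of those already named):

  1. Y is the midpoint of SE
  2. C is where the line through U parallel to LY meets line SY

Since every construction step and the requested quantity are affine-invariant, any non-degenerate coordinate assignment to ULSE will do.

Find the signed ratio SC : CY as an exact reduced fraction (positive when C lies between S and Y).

SC:CY = -1/2

Set U = (0, 0), L = (1, 0), S = (0, 1), E = (3, -3); any affine frame gives the same invariant.
1. Y is the midpoint of SE ⇒ Y = (3/2, -1)
2. C is where the line through U parallel to LY meets line SY ⇒ C = (-3/2, 3)
C = S + t·(Y−S) with t = -1, so SC:CY = t:(1−t) = -1:2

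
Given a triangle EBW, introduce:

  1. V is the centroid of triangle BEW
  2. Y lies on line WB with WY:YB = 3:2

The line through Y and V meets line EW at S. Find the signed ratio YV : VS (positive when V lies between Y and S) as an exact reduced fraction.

YV:VS = 4/5

Choose coordinates E = (0, 0), B = (1, 0), W = (0, 1).
1. V is the centroid of triangle BEW ⇒ V = (1/3, 1/3)
2. Y lies on line WB with WY:YB = 3:2 ⇒ Y = (3/5, 2/5)
line YV meets EW at S = (0, 1/4)
V = Y + t·(S−Y) with t = 4/9, so YV:VS = 4/9:5/9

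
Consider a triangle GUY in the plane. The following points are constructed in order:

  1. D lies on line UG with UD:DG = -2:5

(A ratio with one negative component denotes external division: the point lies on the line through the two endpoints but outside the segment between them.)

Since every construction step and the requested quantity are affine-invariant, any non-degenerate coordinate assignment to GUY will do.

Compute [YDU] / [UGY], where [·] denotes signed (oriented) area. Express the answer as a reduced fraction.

Set G = (0, 0), U = (1, 0), Y = (0, 1); any affine frame gives the same invariant.
1. D lies on line UG with UD:DG = -2:5 ⇒ D = (5/3, 0)
2·[YDU] = -2/3, 2·[UGY] = -1
[YDU]:[UGY] = -2/3:-1 = 2/3

[YDU]:[UGY] = 2/3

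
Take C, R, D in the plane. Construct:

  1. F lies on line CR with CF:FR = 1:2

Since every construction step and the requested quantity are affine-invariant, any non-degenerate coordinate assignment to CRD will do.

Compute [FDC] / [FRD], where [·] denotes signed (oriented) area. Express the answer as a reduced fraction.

Assign C = (0, 0), R = (1, 0), D = (0, 1) — the answer is frame-independent, so this choice is without loss of generality.
1. F lies on line CR with CF:FR = 1:2 ⇒ F = (1/3, 0)
2·[FDC] = 1/3, 2·[FRD] = 2/3
[FDC]:[FRD] = 1/3:2/3 = 1/2

[FDC]:[FRD] = 1/2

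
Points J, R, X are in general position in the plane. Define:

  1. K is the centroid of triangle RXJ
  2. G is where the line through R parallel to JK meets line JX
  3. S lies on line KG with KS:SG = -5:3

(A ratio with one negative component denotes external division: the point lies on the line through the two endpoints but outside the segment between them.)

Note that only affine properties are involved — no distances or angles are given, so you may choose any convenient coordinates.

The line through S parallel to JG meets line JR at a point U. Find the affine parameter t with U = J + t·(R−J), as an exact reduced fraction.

Choose coordinates J = (0, 0), R = (1, 0), X = (0, 1).
1. K is the centroid of triangle RXJ ⇒ K = (1/3, 1/3)
2. G is where the line through R parallel to JK meets line JX ⇒ G = (0, -1)
3. S lies on line KG with KS:SG = -5:3 ⇒ S = (-1/2, -3)
through S parallel to JG: direction (0, -1); meets JR at U = (-1/2, 0)
U = J + t·(R−J) with t = -1/2

t = -1/2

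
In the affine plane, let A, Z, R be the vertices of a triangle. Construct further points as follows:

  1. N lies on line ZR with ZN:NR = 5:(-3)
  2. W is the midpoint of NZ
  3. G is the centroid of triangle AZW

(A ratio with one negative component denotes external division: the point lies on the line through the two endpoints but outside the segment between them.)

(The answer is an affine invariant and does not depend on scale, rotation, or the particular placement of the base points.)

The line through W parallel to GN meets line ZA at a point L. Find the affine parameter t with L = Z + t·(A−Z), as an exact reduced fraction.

t = 1/5

Set A = (0, 0), Z = (1, 0), R = (0, 1); any affine frame gives the same invariant.
1. N lies on line ZR with ZN:NR = 5:(-3) ⇒ N = (-3/2, 5/2)
2. W is the midpoint of NZ ⇒ W = (-1/4, 5/4)
3. G is the centroid of triangle AZW ⇒ G = (1/4, 5/12)
through W parallel to GN: direction (-7/4, 25/12); meets ZA at L = (4/5, 0)
L = Z + t·(A−Z) with t = 1/5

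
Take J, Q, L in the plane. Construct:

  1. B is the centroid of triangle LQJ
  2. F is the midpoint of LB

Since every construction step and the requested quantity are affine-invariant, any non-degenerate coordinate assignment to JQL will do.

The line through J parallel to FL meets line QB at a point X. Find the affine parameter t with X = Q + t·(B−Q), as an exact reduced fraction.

t = 2

Set J = (0, 0), Q = (1, 0), L = (0, 1); any affine frame gives the same invariant.
1. B is the centroid of triangle LQJ ⇒ B = (1/3, 1/3)
2. F is the midpoint of LB ⇒ F = (1/6, 2/3)
through J parallel to FL: direction (-1/6, 1/3); meets QB at X = (-1/3, 2/3)
X = Q + t·(B−Q) with t = 2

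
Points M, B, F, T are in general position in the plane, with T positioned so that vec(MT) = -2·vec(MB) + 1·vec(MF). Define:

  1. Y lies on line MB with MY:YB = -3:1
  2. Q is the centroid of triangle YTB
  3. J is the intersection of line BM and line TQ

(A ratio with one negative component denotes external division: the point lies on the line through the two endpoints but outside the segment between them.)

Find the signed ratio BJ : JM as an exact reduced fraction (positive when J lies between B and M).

BJ:JM = -1/5

Assign M = (0, 0), B = (1, 0), F = (0, 1), T = (-2, 1) — the answer is frame-independent, so this choice is without loss of generality.
1. Y lies on line MB with MY:YB = -3:1 ⇒ Y = (3/2, 0)
2. Q is the centroid of triangle YTB ⇒ Q = (1/6, 1/3)
3. J is the intersection of line BM and line TQ ⇒ J = (5/4, 0)
J = B + t·(M−B) with t = -1/4, so BJ:JM = t:(1−t) = -1/4:5/4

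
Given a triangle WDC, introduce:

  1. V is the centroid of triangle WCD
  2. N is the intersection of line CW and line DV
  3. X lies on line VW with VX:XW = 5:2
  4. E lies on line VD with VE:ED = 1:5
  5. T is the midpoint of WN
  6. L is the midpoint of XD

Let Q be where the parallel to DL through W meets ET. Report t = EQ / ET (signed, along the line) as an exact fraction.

Work in coordinates with W = (0, 0), D = (1, 0), C = (0, 1).
1. V is the centroid of triangle WCD ⇒ V = (1/3, 1/3)
2. N is the intersection of line CW and line DV ⇒ N = (0, 1/2)
3. X lies on line VW with VX:XW = 5:2 ⇒ X = (2/21, 2/21)
4. E lies on line VD with VE:ED = 1:5 ⇒ E = (4/9, 5/18)
5. T is the midpoint of WN ⇒ T = (0, 1/4)
6. L is the midpoint of XD ⇒ L = (23/42, 1/21)
through W parallel to DL: direction (-19/42, 1/21); meets ET at Q = (-76/51, 8/51)
Q = E + t·(T−E) with t = 74/17

t = 74/17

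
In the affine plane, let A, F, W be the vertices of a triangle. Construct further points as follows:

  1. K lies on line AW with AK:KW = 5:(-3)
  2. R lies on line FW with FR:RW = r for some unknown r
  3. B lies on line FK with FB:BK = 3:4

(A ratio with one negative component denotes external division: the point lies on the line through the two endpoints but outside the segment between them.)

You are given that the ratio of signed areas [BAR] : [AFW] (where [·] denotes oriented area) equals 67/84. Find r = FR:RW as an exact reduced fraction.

r = 1/5

Set A = (0, 0), F = (1, 0), W = (0, 1); any affine frame gives the same invariant.
1. K lies on line AW with AK:KW = 5:(-3) ⇒ K = (0, 5/2)
2. With FR:RW = r, write λ = r/(r+1) so R = F + λ·(W−F); R is affine-linear in λ
3. B lies on line FK with FB:BK = 3:4 ⇒ B = (4/7, 15/14)
Every point depending on R is an affine combination of R and λ-independent points, so each such coordinate is linear in λ; the λ² term in each signed area is a multiple of (W−F)×(W−F) = 0, so 2·[BAR] and 2·[AFW] are each linear in λ. Evaluating at λ=0 and λ=1:
  2·[BAR] = -23/14·λ + 15/14,   2·[AFW] = 1
So [BAR]:[AFW] = (-23/14·λ + 15/14) / (1). Setting this equal to 67/84:
  -23/14·λ + 15/14 = 67/84·(1)  ⇒  λ = 1/6
Then r = λ/(1−λ) = (1/6)/(5/6) = 1/5. Check: with r = 1/5, R = (5/6, 1/6) and [BAR]:[AFW] = 67/84 as required.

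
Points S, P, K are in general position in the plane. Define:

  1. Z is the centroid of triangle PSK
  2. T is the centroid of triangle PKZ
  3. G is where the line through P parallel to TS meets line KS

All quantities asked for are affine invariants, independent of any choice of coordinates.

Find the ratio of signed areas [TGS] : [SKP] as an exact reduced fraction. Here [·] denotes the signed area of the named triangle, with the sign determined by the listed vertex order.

Work in coordinates with S = (0, 0), P = (1, 0), K = (0, 1).
1. Z is the centroid of triangle PSK ⇒ Z = (1/3, 1/3)
2. T is the centroid of triangle PKZ ⇒ T = (4/9, 4/9)
3. G is where the line through P parallel to TS meets line KS ⇒ G = (0, -1)
2·[TGS] = -4/9, 2·[SKP] = -1
[TGS]:[SKP] = -4/9:-1 = 4/9

[TGS]:[SKP] = 4/9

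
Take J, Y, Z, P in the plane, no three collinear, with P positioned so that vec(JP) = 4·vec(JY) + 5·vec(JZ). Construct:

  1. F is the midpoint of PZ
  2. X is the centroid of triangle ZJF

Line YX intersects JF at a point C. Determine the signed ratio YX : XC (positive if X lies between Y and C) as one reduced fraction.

Assign J = (0, 0), Y = (1, 0), Z = (0, 1), P = (4, 5) — the answer is frame-independent, so this choice is without loss of generality.
1. F is the midpoint of PZ ⇒ F = (2, 3)
2. X is the centroid of triangle ZJF ⇒ X = (2/3, 4/3)
line YX meets JF at C = (8/11, 12/11)
X = Y + t·(C−Y) with t = 11/9, so YX:XC = 11/9:-2/9

YX:XC = -11/2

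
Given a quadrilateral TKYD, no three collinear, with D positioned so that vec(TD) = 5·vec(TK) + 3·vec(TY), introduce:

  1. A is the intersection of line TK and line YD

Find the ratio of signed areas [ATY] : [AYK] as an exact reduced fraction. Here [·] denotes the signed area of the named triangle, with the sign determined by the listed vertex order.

[ATY]:[AYK] = -5/7

Set T = (0, 0), K = (1, 0), Y = (0, 1), D = (5, 3); any affine frame gives the same invariant.
1. A is the intersection of line TK and line YD ⇒ A = (-5/2, 0)
2·[ATY] = 5/2, 2·[AYK] = -7/2
[ATY]:[AYK] = 5/2:-7/2 = -5/7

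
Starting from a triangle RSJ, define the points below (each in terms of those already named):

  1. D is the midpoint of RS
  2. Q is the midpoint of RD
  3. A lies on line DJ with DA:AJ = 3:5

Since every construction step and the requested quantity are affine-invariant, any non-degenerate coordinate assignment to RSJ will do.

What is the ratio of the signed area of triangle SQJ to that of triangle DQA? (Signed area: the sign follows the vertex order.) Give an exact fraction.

[SQJ]:[DQA] = 8

Assign R = (0, 0), S = (1, 0), J = (0, 1) — the answer is frame-independent, so this choice is without loss of generality.
1. D is the midpoint of RS ⇒ D = (1/2, 0)
2. Q is the midpoint of RD ⇒ Q = (1/4, 0)
3. A lies on line DJ with DA:AJ = 3:5 ⇒ A = (5/16, 3/8)
2·[SQJ] = -3/4, 2·[DQA] = -3/32
[SQJ]:[DQA] = -3/4:-3/32 = 8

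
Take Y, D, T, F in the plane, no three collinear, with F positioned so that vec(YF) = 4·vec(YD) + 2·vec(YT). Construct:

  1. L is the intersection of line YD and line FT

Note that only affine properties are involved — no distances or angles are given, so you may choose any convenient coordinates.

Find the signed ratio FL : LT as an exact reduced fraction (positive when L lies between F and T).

Set Y = (0, 0), D = (1, 0), T = (0, 1), F = (4, 2); any affine frame gives the same invariant.
1. L is the intersection of line YD and line FT ⇒ L = (-4, 0)
L = F + t·(T−F) with t = 2, so FL:LT = t:(1−t) = 2:-1

FL:LT = -2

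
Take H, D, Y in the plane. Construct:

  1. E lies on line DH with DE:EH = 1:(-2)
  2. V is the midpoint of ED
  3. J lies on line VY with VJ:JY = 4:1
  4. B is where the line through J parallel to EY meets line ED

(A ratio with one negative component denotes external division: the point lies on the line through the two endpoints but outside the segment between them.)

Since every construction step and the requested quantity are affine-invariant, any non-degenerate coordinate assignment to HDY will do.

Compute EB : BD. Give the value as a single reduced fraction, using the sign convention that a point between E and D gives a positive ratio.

EB:BD = 1/9

Set H = (0, 0), D = (1, 0), Y = (0, 1); any affine frame gives the same invariant.
1. E lies on line DH with DE:EH = 1:(-2) ⇒ E = (2, 0)
2. V is the midpoint of ED ⇒ V = (3/2, 0)
3. J lies on line VY with VJ:JY = 4:1 ⇒ J = (3/10, 4/5)
4. B is where the line through J parallel to EY meets line ED ⇒ B = (19/10, 0)
B = E + t·(D−E) with t = 1/10, so EB:BD = t:(1−t) = 1/10:9/10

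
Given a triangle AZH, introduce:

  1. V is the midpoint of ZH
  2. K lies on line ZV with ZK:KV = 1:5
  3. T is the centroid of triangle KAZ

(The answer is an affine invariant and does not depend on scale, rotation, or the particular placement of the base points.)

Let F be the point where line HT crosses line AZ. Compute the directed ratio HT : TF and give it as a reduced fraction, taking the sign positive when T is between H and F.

Assign A = (0, 0), Z = (1, 0), H = (0, 1) — the answer is frame-independent, so this choice is without loss of generality.
1. V is the midpoint of ZH ⇒ V = (1/2, 1/2)
2. K lies on line ZV with ZK:KV = 1:5 ⇒ K = (11/12, 1/12)
3. T is the centroid of triangle KAZ ⇒ T = (23/36, 1/36)
line HT meets AZ at F = (23/35, 0)
T = H + t·(F−H) with t = 35/36, so HT:TF = 35/36:1/36

HT:TF = 35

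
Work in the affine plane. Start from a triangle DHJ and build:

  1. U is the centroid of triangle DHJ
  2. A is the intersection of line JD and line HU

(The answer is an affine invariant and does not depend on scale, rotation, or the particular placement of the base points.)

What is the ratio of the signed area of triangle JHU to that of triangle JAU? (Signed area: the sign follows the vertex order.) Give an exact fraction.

Assign D = (0, 0), H = (1, 0), J = (0, 1) — the answer is frame-independent, so this choice is without loss of generality.
1. U is the centroid of triangle DHJ ⇒ U = (1/3, 1/3)
2. A is the intersection of line JD and line HU ⇒ A = (0, 1/2)
2·[JHU] = -1/3, 2·[JAU] = 1/6
[JHU]:[JAU] = -1/3:1/6 = -2

[JHU]:[JAU] = -2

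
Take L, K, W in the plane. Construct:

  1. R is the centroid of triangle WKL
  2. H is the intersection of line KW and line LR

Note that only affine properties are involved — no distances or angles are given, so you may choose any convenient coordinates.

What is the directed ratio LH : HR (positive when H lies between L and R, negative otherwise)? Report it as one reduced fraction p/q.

LH:HR = -3

Set L = (0, 0), K = (1, 0), W = (0, 1); any affine frame gives the same invariant.
1. R is the centroid of triangle WKL ⇒ R = (1/3, 1/3)
2. H is the intersection of line KW and line LR ⇒ H = (1/2, 1/2)
H = L + t·(R−L) with t = 3/2, so LH:HR = t:(1−t) = 3/2:-1/2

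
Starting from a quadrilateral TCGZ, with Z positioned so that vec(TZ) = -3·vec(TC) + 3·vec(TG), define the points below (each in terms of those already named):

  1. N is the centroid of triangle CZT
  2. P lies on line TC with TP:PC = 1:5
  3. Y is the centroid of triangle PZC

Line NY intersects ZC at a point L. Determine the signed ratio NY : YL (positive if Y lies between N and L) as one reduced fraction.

Work in coordinates with T = (0, 0), C = (1, 0), G = (0, 1), Z = (-3, 3).
1. N is the centroid of triangle CZT ⇒ N = (-2/3, 1)
2. P lies on line TC with TP:PC = 1:5 ⇒ P = (1/6, 0)
3. Y is the centroid of triangle PZC ⇒ Y = (-11/18, 1)
line NY meets ZC at L = (-1/3, 1)
Y = N + t·(L−N) with t = 1/6, so NY:YL = 1/6:5/6

NY:YL = 1/5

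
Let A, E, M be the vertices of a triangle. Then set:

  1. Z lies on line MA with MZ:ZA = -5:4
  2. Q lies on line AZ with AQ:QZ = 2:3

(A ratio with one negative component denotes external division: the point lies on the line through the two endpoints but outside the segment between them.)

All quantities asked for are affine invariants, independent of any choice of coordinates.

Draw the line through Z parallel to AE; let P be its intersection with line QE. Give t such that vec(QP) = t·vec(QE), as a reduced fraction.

Set A = (0, 0), E = (1, 0), M = (0, 1); any affine frame gives the same invariant.
1. Z lies on line MA with MZ:ZA = -5:4 ⇒ Z = (0, -4)
2. Q lies on line AZ with AQ:QZ = 2:3 ⇒ Q = (0, -8/5)
through Z parallel to AE: direction (1, 0); meets QE at P = (-3/2, -4)
P = Q + t·(E−Q) with t = -3/2

t = -3/2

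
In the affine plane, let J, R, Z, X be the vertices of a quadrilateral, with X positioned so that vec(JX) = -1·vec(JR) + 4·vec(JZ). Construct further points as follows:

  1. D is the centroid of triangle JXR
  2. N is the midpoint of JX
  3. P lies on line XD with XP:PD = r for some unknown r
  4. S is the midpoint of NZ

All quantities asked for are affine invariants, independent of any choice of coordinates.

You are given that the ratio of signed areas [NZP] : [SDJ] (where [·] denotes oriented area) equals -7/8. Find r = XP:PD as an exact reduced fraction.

Work in coordinates with J = (0, 0), R = (1, 0), Z = (0, 1), X = (-1, 4).
1. D is the centroid of triangle JXR ⇒ D = (0, 4/3)
2. N is the midpoint of JX ⇒ N = (-1/2, 2)
3. With XP:PD = r, write λ = r/(r+1) so P = X + λ·(D−X); P is affine-linear in λ
4. S is the midpoint of NZ ⇒ S = (-1/4, 3/2)
Every point depending on P is an affine combination of P and λ-independent points, so each such coordinate is linear in λ; the λ² term in each signed area is a multiple of (D−X)×(D−X) = 0, so 2·[NZP] and 2·[SDJ] are each linear in λ. Evaluating at λ=0 and λ=1:
  2·[NZP] = -1/3·λ + 1/2,   2·[SDJ] = -1/3
So [NZP]:[SDJ] = (-1/3·λ + 1/2) / (-1/3). Setting this equal to -7/8:
  -1/3·λ + 1/2 = -7/8·(-1/3)  ⇒  λ = 5/8
Then r = λ/(1−λ) = (5/8)/(3/8) = 5/3. Check: with r = 5/3, P = (-3/8, 7/3) and [NZP]:[SDJ] = -7/8 as required.

r = 5/3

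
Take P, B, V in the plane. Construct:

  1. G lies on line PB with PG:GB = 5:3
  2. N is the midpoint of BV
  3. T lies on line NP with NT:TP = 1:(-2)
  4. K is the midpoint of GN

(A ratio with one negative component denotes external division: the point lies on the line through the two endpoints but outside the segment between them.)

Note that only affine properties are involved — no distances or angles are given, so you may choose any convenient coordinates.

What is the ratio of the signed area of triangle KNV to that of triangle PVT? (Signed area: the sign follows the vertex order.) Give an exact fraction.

[KNV]:[PVT] = -3/32

Choose coordinates P = (0, 0), B = (1, 0), V = (0, 1).
1. G lies on line PB with PG:GB = 5:3 ⇒ G = (5/8, 0)
2. N is the midpoint of BV ⇒ N = (1/2, 1/2)
3. T lies on line NP with NT:TP = 1:(-2) ⇒ T = (1, 1)
4. K is the midpoint of GN ⇒ K = (9/16, 1/4)
2·[KNV] = 3/32, 2·[PVT] = -1
[KNV]:[PVT] = 3/32:-1 = -3/32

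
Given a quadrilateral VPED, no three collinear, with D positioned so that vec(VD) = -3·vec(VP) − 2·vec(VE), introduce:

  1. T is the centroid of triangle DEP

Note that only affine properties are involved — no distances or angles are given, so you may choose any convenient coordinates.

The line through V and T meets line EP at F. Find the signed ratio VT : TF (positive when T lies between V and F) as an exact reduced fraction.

Assign V = (0, 0), P = (1, 0), E = (0, 1), D = (-3, -2) — the answer is frame-independent, so this choice is without loss of generality.
1. T is the centroid of triangle DEP ⇒ T = (-2/3, -1/3)
line VT meets EP at F = (2/3, 1/3)
T = V + t·(F−V) with t = -1, so VT:TF = -1:2

VT:TF = -1/2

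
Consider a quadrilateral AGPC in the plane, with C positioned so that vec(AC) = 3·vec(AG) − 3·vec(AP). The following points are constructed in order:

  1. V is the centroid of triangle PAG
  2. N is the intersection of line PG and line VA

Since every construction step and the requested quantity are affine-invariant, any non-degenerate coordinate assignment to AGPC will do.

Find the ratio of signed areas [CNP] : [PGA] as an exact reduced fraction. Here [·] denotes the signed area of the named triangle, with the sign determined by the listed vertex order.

[CNP]:[PGA] = -1/2

Assign A = (0, 0), G = (1, 0), P = (0, 1), C = (3, -3) — the answer is frame-independent, so this choice is without loss of generality.
1. V is the centroid of triangle PAG ⇒ V = (1/3, 1/3)
2. N is the intersection of line PG and line VA ⇒ N = (1/2, 1/2)
2·[CNP] = 1/2, 2·[PGA] = -1
[CNP]:[PGA] = 1/2:-1 = -1/2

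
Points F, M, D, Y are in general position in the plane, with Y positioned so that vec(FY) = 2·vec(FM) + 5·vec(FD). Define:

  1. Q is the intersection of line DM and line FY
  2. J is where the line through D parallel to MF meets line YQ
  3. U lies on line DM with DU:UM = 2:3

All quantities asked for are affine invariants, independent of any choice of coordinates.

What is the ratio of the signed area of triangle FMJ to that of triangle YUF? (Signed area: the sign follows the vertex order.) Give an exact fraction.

Work in coordinates with F = (0, 0), M = (1, 0), D = (0, 1), Y = (2, 5).
1. Q is the intersection of line DM and line FY ⇒ Q = (2/7, 5/7)
2. J is where the line through D parallel to MF meets line YQ ⇒ J = (2/5, 1)
3. U lies on line DM with DU:UM = 2:3 ⇒ U = (2/5, 3/5)
2·[FMJ] = 1, 2·[YUF] = -4/5
[FMJ]:[YUF] = 1:-4/5 = -5/4

[FMJ]:[YUF] = -5/4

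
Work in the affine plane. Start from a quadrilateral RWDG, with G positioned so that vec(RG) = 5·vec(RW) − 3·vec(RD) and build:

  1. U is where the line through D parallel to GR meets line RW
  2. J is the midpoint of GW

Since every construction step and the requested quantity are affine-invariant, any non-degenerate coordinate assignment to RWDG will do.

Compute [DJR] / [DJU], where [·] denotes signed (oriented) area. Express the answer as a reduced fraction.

[DJR]:[DJU] = -18/7

Assign R = (0, 0), W = (1, 0), D = (0, 1), G = (5, -3) — the answer is frame-independent, so this choice is without loss of generality.
1. U is where the line through D parallel to GR meets line RW ⇒ U = (5/3, 0)
2. J is the midpoint of GW ⇒ J = (3, -3/2)
2·[DJR] = -3, 2·[DJU] = 7/6
[DJR]:[DJU] = -3:7/6 = -18/7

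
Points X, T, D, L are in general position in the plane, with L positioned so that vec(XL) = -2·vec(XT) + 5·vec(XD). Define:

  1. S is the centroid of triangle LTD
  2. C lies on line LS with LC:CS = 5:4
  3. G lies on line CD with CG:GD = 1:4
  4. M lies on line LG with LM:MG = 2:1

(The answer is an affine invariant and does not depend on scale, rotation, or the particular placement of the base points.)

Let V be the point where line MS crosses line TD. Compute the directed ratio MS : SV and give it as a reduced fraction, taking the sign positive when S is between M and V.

MS:SV = 136/135

Choose coordinates X = (0, 0), T = (1, 0), D = (0, 1), L = (-2, 5).
1. S is the centroid of triangle LTD ⇒ S = (-1/3, 2)
2. C lies on line LS with LC:CS = 5:4 ⇒ C = (-29/27, 10/3)
3. G lies on line CD with CG:GD = 1:4 ⇒ G = (-116/135, 43/15)
4. M lies on line LG with LM:MG = 2:1 ⇒ M = (-502/405, 161/45)
line MS meets TD at V = (77/136, 59/136)
S = M + t·(V−M) with t = 136/271, so MS:SV = 136/271:135/271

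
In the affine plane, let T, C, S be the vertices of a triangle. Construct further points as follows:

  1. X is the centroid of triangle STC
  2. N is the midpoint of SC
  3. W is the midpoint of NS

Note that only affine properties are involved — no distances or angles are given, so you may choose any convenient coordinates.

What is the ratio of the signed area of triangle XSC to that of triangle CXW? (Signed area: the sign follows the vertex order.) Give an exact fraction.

[XSC]:[CXW] = 4/3

Assign T = (0, 0), C = (1, 0), S = (0, 1) — the answer is frame-independent, so this choice is without loss of generality.
1. X is the centroid of triangle STC ⇒ X = (1/3, 1/3)
2. N is the midpoint of SC ⇒ N = (1/2, 1/2)
3. W is the midpoint of NS ⇒ W = (1/4, 3/4)
2·[XSC] = -1/3, 2·[CXW] = -1/4
[XSC]:[CXW] = -1/3:-1/4 = 4/3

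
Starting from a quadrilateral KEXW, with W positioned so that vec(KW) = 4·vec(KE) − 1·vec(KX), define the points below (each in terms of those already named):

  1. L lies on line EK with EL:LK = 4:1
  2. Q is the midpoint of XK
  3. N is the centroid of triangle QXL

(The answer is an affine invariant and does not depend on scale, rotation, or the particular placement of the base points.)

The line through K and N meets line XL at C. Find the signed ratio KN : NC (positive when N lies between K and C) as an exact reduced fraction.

KN:NC = 5

Choose coordinates K = (0, 0), E = (1, 0), X = (0, 1), W = (4, -1).
1. L lies on line EK with EL:LK = 4:1 ⇒ L = (1/5, 0)
2. Q is the midpoint of XK ⇒ Q = (0, 1/2)
3. N is the centroid of triangle QXL ⇒ N = (1/15, 1/2)
line KN meets XL at C = (2/25, 3/5)
N = K + t·(C−K) with t = 5/6, so KN:NC = 5/6:1/6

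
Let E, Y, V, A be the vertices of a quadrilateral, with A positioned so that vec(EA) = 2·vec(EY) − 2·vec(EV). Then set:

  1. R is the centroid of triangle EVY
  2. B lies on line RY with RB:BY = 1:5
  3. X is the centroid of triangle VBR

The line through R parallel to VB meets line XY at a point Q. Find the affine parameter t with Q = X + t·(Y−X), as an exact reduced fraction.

Choose coordinates E = (0, 0), Y = (1, 0), V = (0, 1), A = (2, -2).
1. R is the centroid of triangle EVY ⇒ R = (1/3, 1/3)
2. B lies on line RY with RB:BY = 1:5 ⇒ B = (4/9, 5/18)
3. X is the centroid of triangle VBR ⇒ X = (7/27, 29/54)
through R parallel to VB: direction (4/9, -13/18); meets XY at Q = (1/6, 29/48)
Q = X + t·(Y−X) with t = -1/8

t = -1/8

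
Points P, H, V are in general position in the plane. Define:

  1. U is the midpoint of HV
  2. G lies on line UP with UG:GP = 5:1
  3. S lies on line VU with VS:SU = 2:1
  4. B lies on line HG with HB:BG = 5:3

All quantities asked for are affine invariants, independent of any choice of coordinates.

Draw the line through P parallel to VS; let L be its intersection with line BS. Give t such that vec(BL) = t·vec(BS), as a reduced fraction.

t = -23/25

Work in coordinates with P = (0, 0), H = (1, 0), V = (0, 1).
1. U is the midpoint of HV ⇒ U = (1/2, 1/2)
2. G lies on line UP with UG:GP = 5:1 ⇒ G = (1/12, 1/12)
3. S lies on line VU with VS:SU = 2:1 ⇒ S = (1/3, 2/3)
4. B lies on line HG with HB:BG = 5:3 ⇒ B = (41/96, 5/96)
through P parallel to VS: direction (1/3, -1/3); meets BS at L = (77/150, -77/150)
L = B + t·(S−B) with t = -23/25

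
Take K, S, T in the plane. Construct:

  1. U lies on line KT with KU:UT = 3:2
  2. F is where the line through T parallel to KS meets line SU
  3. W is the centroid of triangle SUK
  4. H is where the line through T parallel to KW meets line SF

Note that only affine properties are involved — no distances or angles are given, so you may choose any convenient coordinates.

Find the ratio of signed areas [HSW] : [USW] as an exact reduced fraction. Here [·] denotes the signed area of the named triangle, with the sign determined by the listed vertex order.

[HSW]:[USW] = 4/3

Work in coordinates with K = (0, 0), S = (1, 0), T = (0, 1).
1. U lies on line KT with KU:UT = 3:2 ⇒ U = (0, 3/5)
2. F is where the line through T parallel to KS meets line SU ⇒ F = (-2/3, 1)
3. W is the centroid of triangle SUK ⇒ W = (1/3, 1/5)
4. H is where the line through T parallel to KW meets line SF ⇒ H = (-1/3, 4/5)
2·[HSW] = -4/15, 2·[USW] = -1/5
[HSW]:[USW] = -4/15:-1/5 = 4/3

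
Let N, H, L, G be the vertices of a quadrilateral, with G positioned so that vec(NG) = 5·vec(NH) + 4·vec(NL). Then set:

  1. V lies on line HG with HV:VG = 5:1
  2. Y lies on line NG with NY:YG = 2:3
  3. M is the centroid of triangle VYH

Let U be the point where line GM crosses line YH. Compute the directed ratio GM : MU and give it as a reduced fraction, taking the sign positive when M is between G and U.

GM:MU = 13/5

Choose coordinates N = (0, 0), H = (1, 0), L = (0, 1), G = (5, 4).
1. V lies on line HG with HV:VG = 5:1 ⇒ V = (13/3, 10/3)
2. Y lies on line NG with NY:YG = 2:3 ⇒ Y = (2, 8/5)
3. M is the centroid of triangle VYH ⇒ M = (22/9, 74/45)
line GM meets YH at U = (19/13, 48/65)
M = G + t·(U−G) with t = 13/18, so GM:MU = 13/18:5/18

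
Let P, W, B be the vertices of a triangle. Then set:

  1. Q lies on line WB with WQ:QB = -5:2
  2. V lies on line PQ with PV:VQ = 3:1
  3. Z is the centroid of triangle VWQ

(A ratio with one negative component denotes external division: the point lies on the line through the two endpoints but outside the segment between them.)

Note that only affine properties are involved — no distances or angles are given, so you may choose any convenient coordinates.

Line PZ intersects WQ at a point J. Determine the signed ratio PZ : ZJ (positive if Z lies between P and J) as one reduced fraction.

Choose coordinates P = (0, 0), W = (1, 0), B = (0, 1).
1. Q lies on line WB with WQ:QB = -5:2 ⇒ Q = (-2/3, 5/3)
2. V lies on line PQ with PV:VQ = 3:1 ⇒ V = (-1/2, 5/4)
3. Z is the centroid of triangle VWQ ⇒ Z = (-1/18, 35/36)
line PZ meets WQ at J = (-2/33, 35/33)
Z = P + t·(J−P) with t = 11/12, so PZ:ZJ = 11/12:1/12

PZ:ZJ = 11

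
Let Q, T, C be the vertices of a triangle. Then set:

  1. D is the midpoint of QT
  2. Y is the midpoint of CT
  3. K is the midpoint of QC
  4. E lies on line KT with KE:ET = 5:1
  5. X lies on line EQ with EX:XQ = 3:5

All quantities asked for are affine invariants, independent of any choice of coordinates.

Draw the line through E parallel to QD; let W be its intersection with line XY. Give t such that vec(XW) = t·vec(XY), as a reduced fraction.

Set Q = (0, 0), T = (1, 0), C = (0, 1); any affine frame gives the same invariant.
1. D is the midpoint of QT ⇒ D = (1/2, 0)
2. Y is the midpoint of CT ⇒ Y = (1/2, 1/2)
3. K is the midpoint of QC ⇒ K = (0, 1/2)
4. E lies on line KT with KE:ET = 5:1 ⇒ E = (5/6, 1/12)
5. X lies on line EQ with EX:XQ = 3:5 ⇒ X = (25/48, 5/96)
through E parallel to QD: direction (1/2, 0); meets XY at W = (67/129, 1/12)
W = X + t·(Y−X) with t = 3/43

t = 3/43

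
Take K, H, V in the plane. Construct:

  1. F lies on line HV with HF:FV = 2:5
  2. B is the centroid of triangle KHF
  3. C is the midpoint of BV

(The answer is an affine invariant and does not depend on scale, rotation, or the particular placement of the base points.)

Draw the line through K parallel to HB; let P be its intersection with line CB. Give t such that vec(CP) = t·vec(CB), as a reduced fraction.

t = 11/7

Set K = (0, 0), H = (1, 0), V = (0, 1); any affine frame gives the same invariant.
1. F lies on line HV with HF:FV = 2:5 ⇒ F = (5/7, 2/7)
2. B is the centroid of triangle KHF ⇒ B = (4/7, 2/21)
3. C is the midpoint of BV ⇒ C = (2/7, 23/42)
through K parallel to HB: direction (-3/7, 2/21); meets CB at P = (36/49, -8/49)
P = C + t·(B−C) with t = 11/7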